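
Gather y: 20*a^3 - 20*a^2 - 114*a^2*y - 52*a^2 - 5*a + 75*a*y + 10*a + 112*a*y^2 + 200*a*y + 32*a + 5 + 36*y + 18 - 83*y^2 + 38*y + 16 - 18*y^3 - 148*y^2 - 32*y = 20*a^3 - 72*a^2 + 37*a - 18*y^3 + y^2*(112*a - 231) + y*(-114*a^2 + 275*a + 42) + 39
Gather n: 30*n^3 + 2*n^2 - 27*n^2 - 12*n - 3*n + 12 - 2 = 30*n^3 - 25*n^2 - 15*n + 10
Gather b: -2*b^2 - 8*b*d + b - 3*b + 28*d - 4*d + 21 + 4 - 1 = -2*b^2 + b*(-8*d - 2) + 24*d + 24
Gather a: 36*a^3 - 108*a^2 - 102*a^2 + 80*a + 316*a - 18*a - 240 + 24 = 36*a^3 - 210*a^2 + 378*a - 216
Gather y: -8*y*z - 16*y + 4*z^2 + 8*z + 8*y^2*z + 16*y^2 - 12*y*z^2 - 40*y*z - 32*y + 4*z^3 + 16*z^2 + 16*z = y^2*(8*z + 16) + y*(-12*z^2 - 48*z - 48) + 4*z^3 + 20*z^2 + 24*z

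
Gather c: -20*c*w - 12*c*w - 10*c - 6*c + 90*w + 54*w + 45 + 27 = c*(-32*w - 16) + 144*w + 72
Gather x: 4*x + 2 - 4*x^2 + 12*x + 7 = -4*x^2 + 16*x + 9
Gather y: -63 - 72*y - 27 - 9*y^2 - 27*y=-9*y^2 - 99*y - 90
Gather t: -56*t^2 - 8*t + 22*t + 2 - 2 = -56*t^2 + 14*t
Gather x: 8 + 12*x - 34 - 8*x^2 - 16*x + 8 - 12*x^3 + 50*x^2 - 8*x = -12*x^3 + 42*x^2 - 12*x - 18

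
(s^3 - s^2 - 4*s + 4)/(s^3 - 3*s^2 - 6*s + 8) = (s - 2)/(s - 4)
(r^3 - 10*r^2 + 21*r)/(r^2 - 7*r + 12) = r*(r - 7)/(r - 4)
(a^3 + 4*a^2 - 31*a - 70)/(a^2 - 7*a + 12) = (a^3 + 4*a^2 - 31*a - 70)/(a^2 - 7*a + 12)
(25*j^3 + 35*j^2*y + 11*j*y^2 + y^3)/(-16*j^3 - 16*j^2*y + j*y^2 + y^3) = (25*j^2 + 10*j*y + y^2)/(-16*j^2 + y^2)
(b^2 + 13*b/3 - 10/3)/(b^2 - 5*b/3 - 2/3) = (-3*b^2 - 13*b + 10)/(-3*b^2 + 5*b + 2)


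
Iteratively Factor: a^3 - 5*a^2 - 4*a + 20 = (a + 2)*(a^2 - 7*a + 10) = (a - 5)*(a + 2)*(a - 2)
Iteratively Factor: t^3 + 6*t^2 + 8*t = (t + 2)*(t^2 + 4*t) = (t + 2)*(t + 4)*(t)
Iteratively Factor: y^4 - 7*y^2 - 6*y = (y + 1)*(y^3 - y^2 - 6*y) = (y + 1)*(y + 2)*(y^2 - 3*y) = y*(y + 1)*(y + 2)*(y - 3)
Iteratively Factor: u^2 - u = (u)*(u - 1)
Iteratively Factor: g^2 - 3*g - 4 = (g + 1)*(g - 4)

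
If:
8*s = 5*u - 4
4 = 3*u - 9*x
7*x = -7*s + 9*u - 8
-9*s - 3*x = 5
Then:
No Solution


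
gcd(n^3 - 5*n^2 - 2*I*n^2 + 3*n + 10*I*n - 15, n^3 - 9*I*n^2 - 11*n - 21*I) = n^2 - 2*I*n + 3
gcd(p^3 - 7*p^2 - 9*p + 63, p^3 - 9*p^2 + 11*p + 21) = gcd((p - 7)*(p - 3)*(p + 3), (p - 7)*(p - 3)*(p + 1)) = p^2 - 10*p + 21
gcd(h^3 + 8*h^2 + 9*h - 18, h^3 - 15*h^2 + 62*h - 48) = h - 1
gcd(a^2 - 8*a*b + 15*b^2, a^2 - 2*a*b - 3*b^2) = a - 3*b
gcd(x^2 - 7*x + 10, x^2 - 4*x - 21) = 1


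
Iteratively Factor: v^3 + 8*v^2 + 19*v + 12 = (v + 4)*(v^2 + 4*v + 3) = (v + 3)*(v + 4)*(v + 1)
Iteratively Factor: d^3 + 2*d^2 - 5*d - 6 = (d - 2)*(d^2 + 4*d + 3) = (d - 2)*(d + 3)*(d + 1)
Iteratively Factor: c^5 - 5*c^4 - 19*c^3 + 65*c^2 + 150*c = (c)*(c^4 - 5*c^3 - 19*c^2 + 65*c + 150) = c*(c + 2)*(c^3 - 7*c^2 - 5*c + 75) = c*(c + 2)*(c + 3)*(c^2 - 10*c + 25) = c*(c - 5)*(c + 2)*(c + 3)*(c - 5)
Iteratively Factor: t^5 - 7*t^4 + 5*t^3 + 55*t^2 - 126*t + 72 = (t + 3)*(t^4 - 10*t^3 + 35*t^2 - 50*t + 24) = (t - 4)*(t + 3)*(t^3 - 6*t^2 + 11*t - 6) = (t - 4)*(t - 3)*(t + 3)*(t^2 - 3*t + 2) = (t - 4)*(t - 3)*(t - 2)*(t + 3)*(t - 1)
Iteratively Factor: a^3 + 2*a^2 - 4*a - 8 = (a + 2)*(a^2 - 4) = (a + 2)^2*(a - 2)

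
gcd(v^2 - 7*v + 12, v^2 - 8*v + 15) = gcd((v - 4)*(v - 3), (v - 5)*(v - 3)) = v - 3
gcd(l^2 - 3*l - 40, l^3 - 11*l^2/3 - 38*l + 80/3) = l^2 - 3*l - 40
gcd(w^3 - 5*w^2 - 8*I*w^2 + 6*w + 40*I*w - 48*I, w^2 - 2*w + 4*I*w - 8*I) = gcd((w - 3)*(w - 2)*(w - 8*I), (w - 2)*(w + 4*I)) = w - 2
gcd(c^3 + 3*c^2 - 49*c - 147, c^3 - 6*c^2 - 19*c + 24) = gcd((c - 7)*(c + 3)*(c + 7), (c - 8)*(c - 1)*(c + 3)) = c + 3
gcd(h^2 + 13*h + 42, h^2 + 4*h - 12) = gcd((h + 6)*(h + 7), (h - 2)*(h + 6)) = h + 6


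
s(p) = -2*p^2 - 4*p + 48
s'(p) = -4*p - 4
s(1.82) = 34.10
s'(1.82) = -11.28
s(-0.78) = 49.90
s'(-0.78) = -0.88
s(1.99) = 32.12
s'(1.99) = -11.96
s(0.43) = 45.91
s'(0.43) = -5.72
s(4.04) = -0.80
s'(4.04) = -20.16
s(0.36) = 46.30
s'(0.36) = -5.44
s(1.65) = 35.96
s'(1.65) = -10.60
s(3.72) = 5.44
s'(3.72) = -18.88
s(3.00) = 18.00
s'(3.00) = -16.00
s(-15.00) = -342.00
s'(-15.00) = 56.00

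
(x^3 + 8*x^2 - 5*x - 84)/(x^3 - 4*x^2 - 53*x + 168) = (x + 4)/(x - 8)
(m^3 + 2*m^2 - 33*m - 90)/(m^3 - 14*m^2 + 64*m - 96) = (m^2 + 8*m + 15)/(m^2 - 8*m + 16)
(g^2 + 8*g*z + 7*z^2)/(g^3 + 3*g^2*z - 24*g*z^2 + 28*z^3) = (g + z)/(g^2 - 4*g*z + 4*z^2)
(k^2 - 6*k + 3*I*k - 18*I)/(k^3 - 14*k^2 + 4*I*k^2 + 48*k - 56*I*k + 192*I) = (k + 3*I)/(k^2 + 4*k*(-2 + I) - 32*I)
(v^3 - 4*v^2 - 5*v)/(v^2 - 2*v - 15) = v*(v + 1)/(v + 3)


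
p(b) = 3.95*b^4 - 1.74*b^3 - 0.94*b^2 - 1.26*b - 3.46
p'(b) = 15.8*b^3 - 5.22*b^2 - 1.88*b - 1.26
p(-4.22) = 1368.58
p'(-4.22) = -1273.68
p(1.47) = 5.57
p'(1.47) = 34.89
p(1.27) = 0.14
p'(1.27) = 20.30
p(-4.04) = 1153.28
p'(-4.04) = -1120.70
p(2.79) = 187.26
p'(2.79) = 296.00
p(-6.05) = 5647.06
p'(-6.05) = -3679.78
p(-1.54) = 24.82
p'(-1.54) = -68.45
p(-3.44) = 613.72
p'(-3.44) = -699.74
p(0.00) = -3.46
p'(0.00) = -1.26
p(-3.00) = 358.79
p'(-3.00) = -469.20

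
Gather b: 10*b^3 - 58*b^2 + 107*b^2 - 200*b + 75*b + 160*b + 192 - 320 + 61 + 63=10*b^3 + 49*b^2 + 35*b - 4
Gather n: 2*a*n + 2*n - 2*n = 2*a*n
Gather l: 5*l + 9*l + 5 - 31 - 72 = 14*l - 98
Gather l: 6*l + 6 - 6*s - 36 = 6*l - 6*s - 30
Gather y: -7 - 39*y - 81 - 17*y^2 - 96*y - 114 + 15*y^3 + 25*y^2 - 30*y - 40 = 15*y^3 + 8*y^2 - 165*y - 242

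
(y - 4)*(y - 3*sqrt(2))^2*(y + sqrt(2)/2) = y^4 - 11*sqrt(2)*y^3/2 - 4*y^3 + 12*y^2 + 22*sqrt(2)*y^2 - 48*y + 9*sqrt(2)*y - 36*sqrt(2)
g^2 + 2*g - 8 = (g - 2)*(g + 4)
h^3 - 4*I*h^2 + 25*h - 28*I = (h - 7*I)*(h - I)*(h + 4*I)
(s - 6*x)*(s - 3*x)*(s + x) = s^3 - 8*s^2*x + 9*s*x^2 + 18*x^3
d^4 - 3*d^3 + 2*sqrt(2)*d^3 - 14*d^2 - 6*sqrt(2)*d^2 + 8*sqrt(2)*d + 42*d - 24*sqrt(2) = (d - 3)*(d - sqrt(2))^2*(d + 4*sqrt(2))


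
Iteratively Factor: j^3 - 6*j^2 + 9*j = (j - 3)*(j^2 - 3*j) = (j - 3)^2*(j)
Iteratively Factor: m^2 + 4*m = (m)*(m + 4)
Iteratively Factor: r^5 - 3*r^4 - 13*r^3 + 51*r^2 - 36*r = (r)*(r^4 - 3*r^3 - 13*r^2 + 51*r - 36) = r*(r - 3)*(r^3 - 13*r + 12) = r*(r - 3)*(r + 4)*(r^2 - 4*r + 3) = r*(r - 3)^2*(r + 4)*(r - 1)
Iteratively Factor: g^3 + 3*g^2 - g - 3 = (g + 1)*(g^2 + 2*g - 3) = (g - 1)*(g + 1)*(g + 3)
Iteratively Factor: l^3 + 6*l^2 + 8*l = (l)*(l^2 + 6*l + 8) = l*(l + 4)*(l + 2)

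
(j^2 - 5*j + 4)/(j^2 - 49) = (j^2 - 5*j + 4)/(j^2 - 49)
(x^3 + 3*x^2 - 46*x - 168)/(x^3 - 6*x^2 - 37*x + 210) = (x + 4)/(x - 5)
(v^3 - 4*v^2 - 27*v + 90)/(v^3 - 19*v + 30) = (v - 6)/(v - 2)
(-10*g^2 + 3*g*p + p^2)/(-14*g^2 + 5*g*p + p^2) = (5*g + p)/(7*g + p)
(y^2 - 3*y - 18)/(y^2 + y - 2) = (y^2 - 3*y - 18)/(y^2 + y - 2)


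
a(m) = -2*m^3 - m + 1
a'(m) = -6*m^2 - 1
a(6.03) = -443.54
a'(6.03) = -219.17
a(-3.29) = 75.51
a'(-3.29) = -65.94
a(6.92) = -668.67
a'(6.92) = -288.32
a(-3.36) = 80.23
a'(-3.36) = -68.74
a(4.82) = -227.78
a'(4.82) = -140.39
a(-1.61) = 10.96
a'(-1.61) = -16.55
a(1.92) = -15.08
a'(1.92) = -23.12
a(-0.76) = 2.64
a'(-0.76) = -4.47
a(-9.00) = 1468.00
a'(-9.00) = -487.00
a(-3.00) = 58.00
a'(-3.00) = -55.00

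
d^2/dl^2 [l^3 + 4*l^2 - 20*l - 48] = 6*l + 8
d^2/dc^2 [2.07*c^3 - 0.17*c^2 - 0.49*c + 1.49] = 12.42*c - 0.34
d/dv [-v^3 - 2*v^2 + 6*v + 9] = -3*v^2 - 4*v + 6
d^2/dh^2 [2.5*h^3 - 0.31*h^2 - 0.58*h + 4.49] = 15.0*h - 0.62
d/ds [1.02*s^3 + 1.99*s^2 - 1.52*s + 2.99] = 3.06*s^2 + 3.98*s - 1.52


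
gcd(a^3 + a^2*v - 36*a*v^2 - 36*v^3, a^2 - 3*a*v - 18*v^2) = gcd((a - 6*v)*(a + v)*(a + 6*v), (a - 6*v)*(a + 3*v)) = -a + 6*v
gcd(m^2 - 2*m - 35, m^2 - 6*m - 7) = m - 7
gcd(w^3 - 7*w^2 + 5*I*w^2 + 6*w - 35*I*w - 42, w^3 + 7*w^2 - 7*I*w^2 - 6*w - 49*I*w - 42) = w - I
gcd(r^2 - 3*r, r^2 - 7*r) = r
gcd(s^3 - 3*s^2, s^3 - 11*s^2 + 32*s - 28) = 1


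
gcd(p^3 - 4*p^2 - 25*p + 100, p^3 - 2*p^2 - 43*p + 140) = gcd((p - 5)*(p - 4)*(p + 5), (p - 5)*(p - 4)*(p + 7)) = p^2 - 9*p + 20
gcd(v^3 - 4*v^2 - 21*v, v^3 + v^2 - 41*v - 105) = v^2 - 4*v - 21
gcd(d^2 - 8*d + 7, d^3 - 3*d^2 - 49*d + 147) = d - 7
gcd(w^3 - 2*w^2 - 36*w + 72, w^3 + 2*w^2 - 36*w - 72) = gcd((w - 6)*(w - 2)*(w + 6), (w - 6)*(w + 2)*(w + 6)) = w^2 - 36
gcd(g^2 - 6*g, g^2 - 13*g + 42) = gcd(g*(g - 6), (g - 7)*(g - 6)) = g - 6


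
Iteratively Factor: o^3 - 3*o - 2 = (o + 1)*(o^2 - o - 2) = (o - 2)*(o + 1)*(o + 1)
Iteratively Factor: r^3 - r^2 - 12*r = (r)*(r^2 - r - 12) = r*(r + 3)*(r - 4)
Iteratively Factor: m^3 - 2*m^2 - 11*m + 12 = (m + 3)*(m^2 - 5*m + 4) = (m - 1)*(m + 3)*(m - 4)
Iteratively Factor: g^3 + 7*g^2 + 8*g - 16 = (g + 4)*(g^2 + 3*g - 4) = (g - 1)*(g + 4)*(g + 4)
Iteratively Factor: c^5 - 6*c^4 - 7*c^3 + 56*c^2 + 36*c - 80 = (c - 5)*(c^4 - c^3 - 12*c^2 - 4*c + 16) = (c - 5)*(c + 2)*(c^3 - 3*c^2 - 6*c + 8) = (c - 5)*(c - 1)*(c + 2)*(c^2 - 2*c - 8) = (c - 5)*(c - 4)*(c - 1)*(c + 2)*(c + 2)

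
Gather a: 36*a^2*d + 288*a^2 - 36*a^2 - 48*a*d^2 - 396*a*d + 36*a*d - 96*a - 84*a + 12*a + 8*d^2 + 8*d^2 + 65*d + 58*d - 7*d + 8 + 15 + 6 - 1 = a^2*(36*d + 252) + a*(-48*d^2 - 360*d - 168) + 16*d^2 + 116*d + 28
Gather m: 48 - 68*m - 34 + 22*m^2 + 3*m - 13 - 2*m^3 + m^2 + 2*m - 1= -2*m^3 + 23*m^2 - 63*m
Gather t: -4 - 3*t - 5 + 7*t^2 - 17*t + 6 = 7*t^2 - 20*t - 3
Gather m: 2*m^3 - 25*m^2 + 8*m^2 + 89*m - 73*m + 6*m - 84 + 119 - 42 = 2*m^3 - 17*m^2 + 22*m - 7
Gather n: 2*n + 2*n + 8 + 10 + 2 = 4*n + 20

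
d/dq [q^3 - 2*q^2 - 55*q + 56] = 3*q^2 - 4*q - 55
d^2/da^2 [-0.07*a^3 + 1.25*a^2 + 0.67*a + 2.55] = 2.5 - 0.42*a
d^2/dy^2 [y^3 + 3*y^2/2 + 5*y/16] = 6*y + 3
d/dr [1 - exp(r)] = -exp(r)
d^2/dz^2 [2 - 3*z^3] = -18*z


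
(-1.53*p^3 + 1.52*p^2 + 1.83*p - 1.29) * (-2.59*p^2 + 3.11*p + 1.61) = 3.9627*p^5 - 8.6951*p^4 - 2.4758*p^3 + 11.4796*p^2 - 1.0656*p - 2.0769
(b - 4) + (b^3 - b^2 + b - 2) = b^3 - b^2 + 2*b - 6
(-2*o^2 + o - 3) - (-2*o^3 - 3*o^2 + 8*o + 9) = 2*o^3 + o^2 - 7*o - 12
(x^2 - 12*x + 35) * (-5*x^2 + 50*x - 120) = -5*x^4 + 110*x^3 - 895*x^2 + 3190*x - 4200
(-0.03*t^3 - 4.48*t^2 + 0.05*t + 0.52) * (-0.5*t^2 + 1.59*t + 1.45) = 0.015*t^5 + 2.1923*t^4 - 7.1917*t^3 - 6.6765*t^2 + 0.8993*t + 0.754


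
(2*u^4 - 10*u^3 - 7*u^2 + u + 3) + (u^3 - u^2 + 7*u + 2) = 2*u^4 - 9*u^3 - 8*u^2 + 8*u + 5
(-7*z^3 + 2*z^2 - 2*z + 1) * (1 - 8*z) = 56*z^4 - 23*z^3 + 18*z^2 - 10*z + 1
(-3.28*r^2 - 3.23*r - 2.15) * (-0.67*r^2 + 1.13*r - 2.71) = 2.1976*r^4 - 1.5423*r^3 + 6.6794*r^2 + 6.3238*r + 5.8265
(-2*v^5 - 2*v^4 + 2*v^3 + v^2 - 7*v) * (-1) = 2*v^5 + 2*v^4 - 2*v^3 - v^2 + 7*v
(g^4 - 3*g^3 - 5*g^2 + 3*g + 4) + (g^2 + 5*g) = g^4 - 3*g^3 - 4*g^2 + 8*g + 4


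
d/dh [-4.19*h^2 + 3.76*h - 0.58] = 3.76 - 8.38*h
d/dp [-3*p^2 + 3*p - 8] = 3 - 6*p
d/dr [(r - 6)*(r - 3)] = 2*r - 9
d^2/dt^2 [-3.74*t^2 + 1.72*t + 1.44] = -7.48000000000000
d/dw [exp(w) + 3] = exp(w)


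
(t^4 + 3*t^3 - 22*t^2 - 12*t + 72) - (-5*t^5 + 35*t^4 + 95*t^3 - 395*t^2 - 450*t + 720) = 5*t^5 - 34*t^4 - 92*t^3 + 373*t^2 + 438*t - 648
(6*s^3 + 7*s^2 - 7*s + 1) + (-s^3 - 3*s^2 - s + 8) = 5*s^3 + 4*s^2 - 8*s + 9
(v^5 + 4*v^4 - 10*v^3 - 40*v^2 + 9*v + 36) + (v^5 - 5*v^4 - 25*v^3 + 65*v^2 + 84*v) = 2*v^5 - v^4 - 35*v^3 + 25*v^2 + 93*v + 36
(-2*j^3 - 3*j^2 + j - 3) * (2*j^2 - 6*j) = -4*j^5 + 6*j^4 + 20*j^3 - 12*j^2 + 18*j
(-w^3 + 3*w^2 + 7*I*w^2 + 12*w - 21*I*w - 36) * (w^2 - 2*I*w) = -w^5 + 3*w^4 + 9*I*w^4 + 26*w^3 - 27*I*w^3 - 78*w^2 - 24*I*w^2 + 72*I*w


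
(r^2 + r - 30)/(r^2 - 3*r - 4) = (-r^2 - r + 30)/(-r^2 + 3*r + 4)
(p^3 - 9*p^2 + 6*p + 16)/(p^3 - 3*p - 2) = (p - 8)/(p + 1)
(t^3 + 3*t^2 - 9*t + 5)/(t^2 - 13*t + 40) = (t^3 + 3*t^2 - 9*t + 5)/(t^2 - 13*t + 40)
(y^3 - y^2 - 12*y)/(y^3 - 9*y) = (y - 4)/(y - 3)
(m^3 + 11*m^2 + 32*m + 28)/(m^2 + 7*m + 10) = (m^2 + 9*m + 14)/(m + 5)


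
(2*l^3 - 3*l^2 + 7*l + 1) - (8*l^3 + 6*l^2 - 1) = -6*l^3 - 9*l^2 + 7*l + 2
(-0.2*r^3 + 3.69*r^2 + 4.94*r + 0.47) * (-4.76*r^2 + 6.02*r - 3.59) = 0.952*r^5 - 18.7684*r^4 - 0.582600000000003*r^3 + 14.2545*r^2 - 14.9052*r - 1.6873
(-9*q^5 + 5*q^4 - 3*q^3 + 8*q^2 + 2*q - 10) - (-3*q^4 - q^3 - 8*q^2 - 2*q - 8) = -9*q^5 + 8*q^4 - 2*q^3 + 16*q^2 + 4*q - 2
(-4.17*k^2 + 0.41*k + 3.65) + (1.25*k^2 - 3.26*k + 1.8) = -2.92*k^2 - 2.85*k + 5.45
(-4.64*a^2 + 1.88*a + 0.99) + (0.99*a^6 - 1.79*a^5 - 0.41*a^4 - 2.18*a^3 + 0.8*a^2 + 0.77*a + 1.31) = 0.99*a^6 - 1.79*a^5 - 0.41*a^4 - 2.18*a^3 - 3.84*a^2 + 2.65*a + 2.3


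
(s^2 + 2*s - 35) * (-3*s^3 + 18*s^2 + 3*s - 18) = -3*s^5 + 12*s^4 + 144*s^3 - 642*s^2 - 141*s + 630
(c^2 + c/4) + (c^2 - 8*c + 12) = 2*c^2 - 31*c/4 + 12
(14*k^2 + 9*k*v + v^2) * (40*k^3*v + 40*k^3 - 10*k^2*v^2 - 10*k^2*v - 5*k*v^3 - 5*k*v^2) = 560*k^5*v + 560*k^5 + 220*k^4*v^2 + 220*k^4*v - 120*k^3*v^3 - 120*k^3*v^2 - 55*k^2*v^4 - 55*k^2*v^3 - 5*k*v^5 - 5*k*v^4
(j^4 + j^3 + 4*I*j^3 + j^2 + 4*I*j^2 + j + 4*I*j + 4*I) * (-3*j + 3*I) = -3*j^5 - 3*j^4 - 9*I*j^4 - 15*j^3 - 9*I*j^3 - 15*j^2 - 9*I*j^2 - 12*j - 9*I*j - 12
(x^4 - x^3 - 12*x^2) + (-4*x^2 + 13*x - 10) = x^4 - x^3 - 16*x^2 + 13*x - 10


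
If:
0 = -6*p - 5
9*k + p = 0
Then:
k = 5/54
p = -5/6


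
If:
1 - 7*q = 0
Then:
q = 1/7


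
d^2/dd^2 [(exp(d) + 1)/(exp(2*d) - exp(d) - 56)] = (exp(4*d) + 5*exp(3*d) + 333*exp(2*d) + 169*exp(d) + 3080)*exp(d)/(exp(6*d) - 3*exp(5*d) - 165*exp(4*d) + 335*exp(3*d) + 9240*exp(2*d) - 9408*exp(d) - 175616)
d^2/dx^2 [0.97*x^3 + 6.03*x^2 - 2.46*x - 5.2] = 5.82*x + 12.06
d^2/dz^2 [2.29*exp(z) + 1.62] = 2.29*exp(z)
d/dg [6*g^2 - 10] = 12*g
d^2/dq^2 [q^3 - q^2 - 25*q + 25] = 6*q - 2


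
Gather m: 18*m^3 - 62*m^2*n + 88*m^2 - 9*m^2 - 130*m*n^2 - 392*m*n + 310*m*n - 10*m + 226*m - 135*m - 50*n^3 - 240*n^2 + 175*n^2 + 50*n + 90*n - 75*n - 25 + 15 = 18*m^3 + m^2*(79 - 62*n) + m*(-130*n^2 - 82*n + 81) - 50*n^3 - 65*n^2 + 65*n - 10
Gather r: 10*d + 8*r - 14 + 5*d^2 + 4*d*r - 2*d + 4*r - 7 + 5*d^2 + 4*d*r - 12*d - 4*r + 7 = 10*d^2 - 4*d + r*(8*d + 8) - 14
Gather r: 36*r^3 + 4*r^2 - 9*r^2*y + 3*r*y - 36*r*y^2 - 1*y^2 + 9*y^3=36*r^3 + r^2*(4 - 9*y) + r*(-36*y^2 + 3*y) + 9*y^3 - y^2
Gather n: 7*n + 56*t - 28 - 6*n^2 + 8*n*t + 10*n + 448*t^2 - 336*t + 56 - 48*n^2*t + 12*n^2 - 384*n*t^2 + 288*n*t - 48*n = n^2*(6 - 48*t) + n*(-384*t^2 + 296*t - 31) + 448*t^2 - 280*t + 28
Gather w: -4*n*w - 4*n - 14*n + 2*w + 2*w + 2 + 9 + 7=-18*n + w*(4 - 4*n) + 18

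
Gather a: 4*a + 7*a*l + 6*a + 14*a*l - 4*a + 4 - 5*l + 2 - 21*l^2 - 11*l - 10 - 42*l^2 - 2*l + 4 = a*(21*l + 6) - 63*l^2 - 18*l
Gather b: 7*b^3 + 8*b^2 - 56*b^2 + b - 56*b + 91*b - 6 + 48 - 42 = 7*b^3 - 48*b^2 + 36*b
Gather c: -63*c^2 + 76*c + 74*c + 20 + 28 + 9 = -63*c^2 + 150*c + 57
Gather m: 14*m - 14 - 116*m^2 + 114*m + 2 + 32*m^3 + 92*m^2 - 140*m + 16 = 32*m^3 - 24*m^2 - 12*m + 4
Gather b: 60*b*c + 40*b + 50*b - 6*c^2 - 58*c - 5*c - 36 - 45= b*(60*c + 90) - 6*c^2 - 63*c - 81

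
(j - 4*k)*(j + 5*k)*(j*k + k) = j^3*k + j^2*k^2 + j^2*k - 20*j*k^3 + j*k^2 - 20*k^3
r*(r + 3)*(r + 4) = r^3 + 7*r^2 + 12*r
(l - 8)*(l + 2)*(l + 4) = l^3 - 2*l^2 - 40*l - 64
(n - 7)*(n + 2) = n^2 - 5*n - 14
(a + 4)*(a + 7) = a^2 + 11*a + 28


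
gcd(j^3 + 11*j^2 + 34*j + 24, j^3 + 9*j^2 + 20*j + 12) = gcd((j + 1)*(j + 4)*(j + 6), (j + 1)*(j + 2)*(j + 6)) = j^2 + 7*j + 6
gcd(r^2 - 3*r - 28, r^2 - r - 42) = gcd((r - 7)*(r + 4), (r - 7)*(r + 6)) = r - 7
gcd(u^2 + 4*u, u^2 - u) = u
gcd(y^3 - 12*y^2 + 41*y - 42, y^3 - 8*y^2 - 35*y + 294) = y - 7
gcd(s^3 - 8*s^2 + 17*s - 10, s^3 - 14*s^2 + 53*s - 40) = s^2 - 6*s + 5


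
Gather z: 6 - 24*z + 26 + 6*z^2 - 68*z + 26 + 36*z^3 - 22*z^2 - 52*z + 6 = 36*z^3 - 16*z^2 - 144*z + 64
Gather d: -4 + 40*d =40*d - 4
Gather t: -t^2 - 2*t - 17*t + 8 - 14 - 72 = -t^2 - 19*t - 78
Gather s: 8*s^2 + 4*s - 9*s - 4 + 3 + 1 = 8*s^2 - 5*s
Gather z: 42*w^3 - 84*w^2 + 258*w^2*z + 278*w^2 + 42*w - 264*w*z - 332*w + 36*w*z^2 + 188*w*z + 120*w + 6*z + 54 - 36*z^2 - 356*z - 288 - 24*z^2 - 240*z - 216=42*w^3 + 194*w^2 - 170*w + z^2*(36*w - 60) + z*(258*w^2 - 76*w - 590) - 450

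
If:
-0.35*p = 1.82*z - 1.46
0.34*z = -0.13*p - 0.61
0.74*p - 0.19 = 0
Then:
No Solution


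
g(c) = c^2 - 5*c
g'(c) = 2*c - 5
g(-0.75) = 4.31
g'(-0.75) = -6.50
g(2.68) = -6.22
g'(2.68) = 0.36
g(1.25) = -4.69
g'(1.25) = -2.50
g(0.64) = -2.79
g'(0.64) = -3.72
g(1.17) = -4.48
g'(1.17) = -2.66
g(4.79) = -1.01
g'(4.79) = 4.58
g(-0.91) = 5.38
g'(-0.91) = -6.82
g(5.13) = 0.67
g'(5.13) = 5.26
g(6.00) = 6.00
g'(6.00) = 7.00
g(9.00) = 36.00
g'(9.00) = 13.00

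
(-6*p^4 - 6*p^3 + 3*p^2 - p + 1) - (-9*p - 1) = -6*p^4 - 6*p^3 + 3*p^2 + 8*p + 2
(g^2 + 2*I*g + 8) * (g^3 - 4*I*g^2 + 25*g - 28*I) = g^5 - 2*I*g^4 + 41*g^3 - 10*I*g^2 + 256*g - 224*I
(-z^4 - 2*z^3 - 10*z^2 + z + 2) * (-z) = z^5 + 2*z^4 + 10*z^3 - z^2 - 2*z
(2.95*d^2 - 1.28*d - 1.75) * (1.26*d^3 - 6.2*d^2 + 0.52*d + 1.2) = 3.717*d^5 - 19.9028*d^4 + 7.265*d^3 + 13.7244*d^2 - 2.446*d - 2.1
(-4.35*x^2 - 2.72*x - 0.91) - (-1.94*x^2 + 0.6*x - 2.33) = -2.41*x^2 - 3.32*x + 1.42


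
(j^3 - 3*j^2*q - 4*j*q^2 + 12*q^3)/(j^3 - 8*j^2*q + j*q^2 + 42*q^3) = (-j + 2*q)/(-j + 7*q)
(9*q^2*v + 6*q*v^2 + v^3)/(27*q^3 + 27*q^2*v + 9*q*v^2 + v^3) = v/(3*q + v)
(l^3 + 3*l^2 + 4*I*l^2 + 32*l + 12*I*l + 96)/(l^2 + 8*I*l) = l + 3 - 4*I - 12*I/l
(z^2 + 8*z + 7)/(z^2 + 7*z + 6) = (z + 7)/(z + 6)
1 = 1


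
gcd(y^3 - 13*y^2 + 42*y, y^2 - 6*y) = y^2 - 6*y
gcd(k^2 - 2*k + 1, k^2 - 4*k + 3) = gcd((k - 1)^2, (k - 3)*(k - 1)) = k - 1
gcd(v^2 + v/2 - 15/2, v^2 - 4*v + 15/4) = v - 5/2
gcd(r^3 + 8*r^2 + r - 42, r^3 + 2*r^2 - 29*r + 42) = r^2 + 5*r - 14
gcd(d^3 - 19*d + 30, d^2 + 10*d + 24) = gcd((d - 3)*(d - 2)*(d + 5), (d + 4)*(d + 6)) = 1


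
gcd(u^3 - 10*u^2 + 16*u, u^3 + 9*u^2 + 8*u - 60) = u - 2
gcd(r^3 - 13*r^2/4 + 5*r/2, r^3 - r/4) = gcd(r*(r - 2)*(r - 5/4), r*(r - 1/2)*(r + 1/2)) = r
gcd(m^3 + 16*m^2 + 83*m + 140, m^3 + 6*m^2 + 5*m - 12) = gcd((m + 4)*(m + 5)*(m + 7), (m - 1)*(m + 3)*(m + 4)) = m + 4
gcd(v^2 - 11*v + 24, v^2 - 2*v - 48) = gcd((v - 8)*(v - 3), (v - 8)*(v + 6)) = v - 8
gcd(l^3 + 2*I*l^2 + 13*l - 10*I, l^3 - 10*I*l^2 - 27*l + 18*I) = l - I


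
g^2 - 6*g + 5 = (g - 5)*(g - 1)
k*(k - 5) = k^2 - 5*k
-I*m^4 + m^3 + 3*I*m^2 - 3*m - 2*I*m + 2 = (m - 1)*(m + 2)*(m + I)*(-I*m + I)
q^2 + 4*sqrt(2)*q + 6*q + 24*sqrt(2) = (q + 6)*(q + 4*sqrt(2))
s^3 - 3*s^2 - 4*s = s*(s - 4)*(s + 1)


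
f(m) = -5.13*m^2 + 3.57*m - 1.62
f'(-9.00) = 95.91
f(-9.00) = -449.28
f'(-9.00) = 95.91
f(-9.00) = -449.28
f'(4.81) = -45.78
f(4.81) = -103.14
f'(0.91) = -5.77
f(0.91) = -2.62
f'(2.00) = -16.95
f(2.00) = -15.00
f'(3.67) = -34.08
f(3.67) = -57.61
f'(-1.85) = 22.55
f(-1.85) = -25.78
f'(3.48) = -32.13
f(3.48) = -51.32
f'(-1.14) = 15.27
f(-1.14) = -12.36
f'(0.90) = -5.66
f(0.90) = -2.56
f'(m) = 3.57 - 10.26*m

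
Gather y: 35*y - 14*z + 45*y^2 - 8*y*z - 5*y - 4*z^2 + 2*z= 45*y^2 + y*(30 - 8*z) - 4*z^2 - 12*z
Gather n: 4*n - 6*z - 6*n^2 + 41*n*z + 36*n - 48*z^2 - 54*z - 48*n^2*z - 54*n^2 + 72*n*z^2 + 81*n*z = n^2*(-48*z - 60) + n*(72*z^2 + 122*z + 40) - 48*z^2 - 60*z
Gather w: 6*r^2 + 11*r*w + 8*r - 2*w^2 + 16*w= 6*r^2 + 8*r - 2*w^2 + w*(11*r + 16)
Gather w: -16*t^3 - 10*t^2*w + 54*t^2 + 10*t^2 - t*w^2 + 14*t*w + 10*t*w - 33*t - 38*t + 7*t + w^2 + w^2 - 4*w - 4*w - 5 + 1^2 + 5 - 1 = -16*t^3 + 64*t^2 - 64*t + w^2*(2 - t) + w*(-10*t^2 + 24*t - 8)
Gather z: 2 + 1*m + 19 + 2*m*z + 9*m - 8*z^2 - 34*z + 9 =10*m - 8*z^2 + z*(2*m - 34) + 30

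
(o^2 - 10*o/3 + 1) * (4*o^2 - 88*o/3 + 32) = 4*o^4 - 128*o^3/3 + 1204*o^2/9 - 136*o + 32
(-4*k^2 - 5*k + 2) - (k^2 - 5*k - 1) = 3 - 5*k^2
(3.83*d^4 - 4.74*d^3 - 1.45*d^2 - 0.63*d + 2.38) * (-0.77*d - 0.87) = -2.9491*d^5 + 0.3177*d^4 + 5.2403*d^3 + 1.7466*d^2 - 1.2845*d - 2.0706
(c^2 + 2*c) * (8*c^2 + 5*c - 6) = 8*c^4 + 21*c^3 + 4*c^2 - 12*c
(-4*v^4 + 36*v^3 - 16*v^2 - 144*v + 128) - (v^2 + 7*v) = -4*v^4 + 36*v^3 - 17*v^2 - 151*v + 128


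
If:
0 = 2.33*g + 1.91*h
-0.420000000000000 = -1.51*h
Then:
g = -0.23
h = 0.28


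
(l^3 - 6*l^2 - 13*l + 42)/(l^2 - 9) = (l^2 - 9*l + 14)/(l - 3)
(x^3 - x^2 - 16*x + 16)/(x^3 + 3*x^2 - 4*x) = (x - 4)/x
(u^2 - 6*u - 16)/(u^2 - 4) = (u - 8)/(u - 2)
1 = 1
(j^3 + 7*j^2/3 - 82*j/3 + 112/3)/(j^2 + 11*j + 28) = (3*j^2 - 14*j + 16)/(3*(j + 4))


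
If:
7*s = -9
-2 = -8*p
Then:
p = 1/4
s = -9/7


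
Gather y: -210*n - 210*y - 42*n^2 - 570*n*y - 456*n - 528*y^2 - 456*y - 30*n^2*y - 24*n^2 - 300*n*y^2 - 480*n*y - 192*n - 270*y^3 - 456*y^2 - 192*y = -66*n^2 - 858*n - 270*y^3 + y^2*(-300*n - 984) + y*(-30*n^2 - 1050*n - 858)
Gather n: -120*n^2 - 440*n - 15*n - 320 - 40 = -120*n^2 - 455*n - 360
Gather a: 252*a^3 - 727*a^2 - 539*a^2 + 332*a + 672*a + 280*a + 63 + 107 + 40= 252*a^3 - 1266*a^2 + 1284*a + 210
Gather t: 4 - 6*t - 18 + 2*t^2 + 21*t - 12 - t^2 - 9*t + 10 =t^2 + 6*t - 16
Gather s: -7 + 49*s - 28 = 49*s - 35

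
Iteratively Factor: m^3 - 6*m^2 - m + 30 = (m + 2)*(m^2 - 8*m + 15) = (m - 3)*(m + 2)*(m - 5)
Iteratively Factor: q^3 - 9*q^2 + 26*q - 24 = (q - 4)*(q^2 - 5*q + 6) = (q - 4)*(q - 3)*(q - 2)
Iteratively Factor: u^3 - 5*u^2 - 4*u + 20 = (u - 2)*(u^2 - 3*u - 10) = (u - 2)*(u + 2)*(u - 5)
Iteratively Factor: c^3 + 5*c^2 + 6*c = (c + 2)*(c^2 + 3*c) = (c + 2)*(c + 3)*(c)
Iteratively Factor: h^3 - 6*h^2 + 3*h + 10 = (h - 2)*(h^2 - 4*h - 5) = (h - 5)*(h - 2)*(h + 1)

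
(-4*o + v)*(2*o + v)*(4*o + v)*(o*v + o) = -32*o^4*v - 32*o^4 - 16*o^3*v^2 - 16*o^3*v + 2*o^2*v^3 + 2*o^2*v^2 + o*v^4 + o*v^3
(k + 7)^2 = k^2 + 14*k + 49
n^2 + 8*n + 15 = (n + 3)*(n + 5)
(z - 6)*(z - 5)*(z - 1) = z^3 - 12*z^2 + 41*z - 30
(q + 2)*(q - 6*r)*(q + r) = q^3 - 5*q^2*r + 2*q^2 - 6*q*r^2 - 10*q*r - 12*r^2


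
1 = 1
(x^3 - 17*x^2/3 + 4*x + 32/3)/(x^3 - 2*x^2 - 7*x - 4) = (x - 8/3)/(x + 1)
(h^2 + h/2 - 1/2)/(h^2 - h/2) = (h + 1)/h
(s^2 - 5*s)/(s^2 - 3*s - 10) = s/(s + 2)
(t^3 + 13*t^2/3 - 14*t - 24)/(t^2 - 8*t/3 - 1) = (3*t^2 + 22*t + 24)/(3*t + 1)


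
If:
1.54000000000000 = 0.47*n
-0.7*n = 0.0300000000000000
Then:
No Solution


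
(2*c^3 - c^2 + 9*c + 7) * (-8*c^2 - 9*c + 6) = -16*c^5 - 10*c^4 - 51*c^3 - 143*c^2 - 9*c + 42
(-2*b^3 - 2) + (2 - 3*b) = -2*b^3 - 3*b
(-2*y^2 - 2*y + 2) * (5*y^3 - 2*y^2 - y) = -10*y^5 - 6*y^4 + 16*y^3 - 2*y^2 - 2*y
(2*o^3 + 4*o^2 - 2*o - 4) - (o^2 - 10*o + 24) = 2*o^3 + 3*o^2 + 8*o - 28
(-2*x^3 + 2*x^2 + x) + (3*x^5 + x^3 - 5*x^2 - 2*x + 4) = 3*x^5 - x^3 - 3*x^2 - x + 4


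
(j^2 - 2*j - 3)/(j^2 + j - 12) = (j + 1)/(j + 4)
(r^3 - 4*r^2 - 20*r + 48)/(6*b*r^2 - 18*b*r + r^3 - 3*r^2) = (r^3 - 4*r^2 - 20*r + 48)/(r*(6*b*r - 18*b + r^2 - 3*r))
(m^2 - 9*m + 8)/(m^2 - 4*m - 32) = (m - 1)/(m + 4)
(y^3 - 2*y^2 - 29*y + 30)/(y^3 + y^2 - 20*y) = (y^2 - 7*y + 6)/(y*(y - 4))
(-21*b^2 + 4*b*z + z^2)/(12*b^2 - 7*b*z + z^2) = (7*b + z)/(-4*b + z)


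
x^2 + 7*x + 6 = (x + 1)*(x + 6)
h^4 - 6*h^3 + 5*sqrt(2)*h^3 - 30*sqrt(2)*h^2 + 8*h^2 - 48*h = h*(h - 6)*(h + sqrt(2))*(h + 4*sqrt(2))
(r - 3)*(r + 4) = r^2 + r - 12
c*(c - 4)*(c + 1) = c^3 - 3*c^2 - 4*c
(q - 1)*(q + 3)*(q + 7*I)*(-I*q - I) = -I*q^4 + 7*q^3 - 3*I*q^3 + 21*q^2 + I*q^2 - 7*q + 3*I*q - 21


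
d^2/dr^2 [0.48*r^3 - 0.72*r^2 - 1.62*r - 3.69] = 2.88*r - 1.44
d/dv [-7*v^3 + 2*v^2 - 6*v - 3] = -21*v^2 + 4*v - 6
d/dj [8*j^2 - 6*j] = 16*j - 6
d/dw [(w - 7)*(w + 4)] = 2*w - 3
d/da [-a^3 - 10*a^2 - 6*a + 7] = -3*a^2 - 20*a - 6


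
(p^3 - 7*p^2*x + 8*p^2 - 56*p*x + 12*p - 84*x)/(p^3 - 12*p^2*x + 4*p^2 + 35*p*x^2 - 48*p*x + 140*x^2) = (-p^2 - 8*p - 12)/(-p^2 + 5*p*x - 4*p + 20*x)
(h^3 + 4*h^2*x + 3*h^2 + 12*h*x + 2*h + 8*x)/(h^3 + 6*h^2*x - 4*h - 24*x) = (h^2 + 4*h*x + h + 4*x)/(h^2 + 6*h*x - 2*h - 12*x)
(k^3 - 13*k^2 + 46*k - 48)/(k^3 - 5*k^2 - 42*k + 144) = (k - 2)/(k + 6)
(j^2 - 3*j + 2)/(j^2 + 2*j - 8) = (j - 1)/(j + 4)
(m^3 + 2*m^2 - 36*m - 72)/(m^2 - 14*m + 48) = (m^2 + 8*m + 12)/(m - 8)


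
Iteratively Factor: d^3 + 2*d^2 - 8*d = (d + 4)*(d^2 - 2*d) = (d - 2)*(d + 4)*(d)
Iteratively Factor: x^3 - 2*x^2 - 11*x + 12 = (x - 1)*(x^2 - x - 12) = (x - 4)*(x - 1)*(x + 3)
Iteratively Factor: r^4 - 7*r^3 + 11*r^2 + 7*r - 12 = (r - 1)*(r^3 - 6*r^2 + 5*r + 12) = (r - 4)*(r - 1)*(r^2 - 2*r - 3) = (r - 4)*(r - 3)*(r - 1)*(r + 1)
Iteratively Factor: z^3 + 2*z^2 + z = (z)*(z^2 + 2*z + 1) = z*(z + 1)*(z + 1)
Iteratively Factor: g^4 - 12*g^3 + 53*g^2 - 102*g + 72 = (g - 3)*(g^3 - 9*g^2 + 26*g - 24) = (g - 4)*(g - 3)*(g^2 - 5*g + 6) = (g - 4)*(g - 3)^2*(g - 2)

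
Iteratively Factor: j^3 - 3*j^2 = (j)*(j^2 - 3*j) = j*(j - 3)*(j)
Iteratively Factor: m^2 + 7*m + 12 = (m + 4)*(m + 3)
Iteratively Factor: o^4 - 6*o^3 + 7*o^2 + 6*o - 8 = (o + 1)*(o^3 - 7*o^2 + 14*o - 8) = (o - 2)*(o + 1)*(o^2 - 5*o + 4) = (o - 4)*(o - 2)*(o + 1)*(o - 1)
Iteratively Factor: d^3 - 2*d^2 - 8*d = (d + 2)*(d^2 - 4*d) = (d - 4)*(d + 2)*(d)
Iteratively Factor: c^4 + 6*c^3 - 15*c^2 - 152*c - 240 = (c + 3)*(c^3 + 3*c^2 - 24*c - 80) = (c + 3)*(c + 4)*(c^2 - c - 20) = (c + 3)*(c + 4)^2*(c - 5)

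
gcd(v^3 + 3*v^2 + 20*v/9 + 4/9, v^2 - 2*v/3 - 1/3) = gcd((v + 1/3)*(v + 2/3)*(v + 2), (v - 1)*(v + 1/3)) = v + 1/3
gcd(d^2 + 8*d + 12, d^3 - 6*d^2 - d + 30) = d + 2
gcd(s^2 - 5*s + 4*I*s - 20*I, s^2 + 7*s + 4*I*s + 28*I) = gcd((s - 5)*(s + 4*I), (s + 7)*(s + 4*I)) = s + 4*I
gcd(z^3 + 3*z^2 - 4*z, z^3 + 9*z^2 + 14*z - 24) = z^2 + 3*z - 4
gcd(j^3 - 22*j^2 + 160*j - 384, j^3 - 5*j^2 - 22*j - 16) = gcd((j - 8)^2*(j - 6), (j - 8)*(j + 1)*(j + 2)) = j - 8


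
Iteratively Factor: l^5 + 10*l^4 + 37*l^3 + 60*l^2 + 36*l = (l + 3)*(l^4 + 7*l^3 + 16*l^2 + 12*l) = (l + 2)*(l + 3)*(l^3 + 5*l^2 + 6*l) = (l + 2)*(l + 3)^2*(l^2 + 2*l) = l*(l + 2)*(l + 3)^2*(l + 2)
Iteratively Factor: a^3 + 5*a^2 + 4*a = (a)*(a^2 + 5*a + 4) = a*(a + 4)*(a + 1)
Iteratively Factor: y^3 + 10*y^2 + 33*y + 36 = (y + 3)*(y^2 + 7*y + 12) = (y + 3)^2*(y + 4)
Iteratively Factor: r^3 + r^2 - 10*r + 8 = (r - 1)*(r^2 + 2*r - 8) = (r - 1)*(r + 4)*(r - 2)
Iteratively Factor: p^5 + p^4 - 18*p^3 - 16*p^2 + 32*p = (p + 2)*(p^4 - p^3 - 16*p^2 + 16*p) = (p - 1)*(p + 2)*(p^3 - 16*p) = (p - 1)*(p + 2)*(p + 4)*(p^2 - 4*p) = p*(p - 1)*(p + 2)*(p + 4)*(p - 4)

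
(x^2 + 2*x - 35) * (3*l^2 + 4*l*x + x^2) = 3*l^2*x^2 + 6*l^2*x - 105*l^2 + 4*l*x^3 + 8*l*x^2 - 140*l*x + x^4 + 2*x^3 - 35*x^2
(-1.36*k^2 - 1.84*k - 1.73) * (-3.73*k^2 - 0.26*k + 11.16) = 5.0728*k^4 + 7.2168*k^3 - 8.2463*k^2 - 20.0846*k - 19.3068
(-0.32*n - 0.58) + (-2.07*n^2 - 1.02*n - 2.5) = -2.07*n^2 - 1.34*n - 3.08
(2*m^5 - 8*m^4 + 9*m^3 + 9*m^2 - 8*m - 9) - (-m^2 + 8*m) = 2*m^5 - 8*m^4 + 9*m^3 + 10*m^2 - 16*m - 9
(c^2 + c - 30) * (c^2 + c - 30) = c^4 + 2*c^3 - 59*c^2 - 60*c + 900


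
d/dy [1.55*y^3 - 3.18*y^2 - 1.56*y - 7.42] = 4.65*y^2 - 6.36*y - 1.56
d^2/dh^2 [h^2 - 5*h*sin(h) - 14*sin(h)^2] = 5*h*sin(h) + 56*sin(h)^2 - 10*cos(h) - 26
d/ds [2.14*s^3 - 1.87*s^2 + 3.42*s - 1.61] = 6.42*s^2 - 3.74*s + 3.42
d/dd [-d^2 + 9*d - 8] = 9 - 2*d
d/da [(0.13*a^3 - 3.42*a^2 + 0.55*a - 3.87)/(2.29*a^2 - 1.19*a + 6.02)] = (0.2977*a^4 - 0.3094*a^3 + 5.1581*a^2 - 23.4522*a - 1.2943)/(5.2441*a^4 - 5.4502*a^3 + 28.9877*a^2 - 14.3276*a + 36.2404)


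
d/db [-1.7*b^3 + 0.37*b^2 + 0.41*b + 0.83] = -5.1*b^2 + 0.74*b + 0.41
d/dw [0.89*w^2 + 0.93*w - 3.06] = 1.78*w + 0.93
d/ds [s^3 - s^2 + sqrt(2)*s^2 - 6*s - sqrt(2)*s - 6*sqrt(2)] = 3*s^2 - 2*s + 2*sqrt(2)*s - 6 - sqrt(2)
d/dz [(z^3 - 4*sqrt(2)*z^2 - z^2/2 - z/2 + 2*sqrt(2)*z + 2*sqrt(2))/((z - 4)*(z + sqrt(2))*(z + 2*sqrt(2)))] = (-7*z^4 + 14*sqrt(2)*z^4 - 56*sqrt(2)*z^3 + 18*z^3 - 13*sqrt(2)*z^2 + 64*z^2 - 16*z + 288*sqrt(2)*z - 80*sqrt(2) + 112)/(2*(z^6 - 8*z^5 + 6*sqrt(2)*z^5 - 48*sqrt(2)*z^4 + 42*z^4 - 208*z^3 + 120*sqrt(2)*z^3 - 192*sqrt(2)*z^2 + 432*z^2 - 128*z + 384*sqrt(2)*z + 256))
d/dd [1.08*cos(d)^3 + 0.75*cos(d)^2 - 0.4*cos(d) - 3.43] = (-3.24*cos(d)^2 - 1.5*cos(d) + 0.4)*sin(d)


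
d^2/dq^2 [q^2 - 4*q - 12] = 2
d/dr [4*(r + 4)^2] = 8*r + 32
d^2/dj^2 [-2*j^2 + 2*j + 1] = -4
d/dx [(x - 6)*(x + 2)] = 2*x - 4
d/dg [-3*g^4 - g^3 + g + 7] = -12*g^3 - 3*g^2 + 1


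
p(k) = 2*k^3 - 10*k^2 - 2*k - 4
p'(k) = 6*k^2 - 20*k - 2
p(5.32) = 3.47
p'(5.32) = 61.41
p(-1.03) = -14.73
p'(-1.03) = 24.97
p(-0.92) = -12.18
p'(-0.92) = 21.48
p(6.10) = 65.66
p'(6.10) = 99.26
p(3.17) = -47.12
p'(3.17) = -5.11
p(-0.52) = -5.95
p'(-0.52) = 10.02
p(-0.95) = -12.84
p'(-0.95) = 22.42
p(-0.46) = -5.39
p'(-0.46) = 8.47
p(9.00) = 626.00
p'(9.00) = 304.00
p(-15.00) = -8974.00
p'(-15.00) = 1648.00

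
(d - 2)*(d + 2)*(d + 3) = d^3 + 3*d^2 - 4*d - 12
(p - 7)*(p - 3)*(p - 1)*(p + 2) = p^4 - 9*p^3 + 9*p^2 + 41*p - 42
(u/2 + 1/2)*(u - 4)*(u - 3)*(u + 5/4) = u^4/2 - 19*u^3/8 - 5*u^2/4 + 73*u/8 + 15/2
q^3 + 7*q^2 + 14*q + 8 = (q + 1)*(q + 2)*(q + 4)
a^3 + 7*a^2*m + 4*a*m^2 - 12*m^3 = (a - m)*(a + 2*m)*(a + 6*m)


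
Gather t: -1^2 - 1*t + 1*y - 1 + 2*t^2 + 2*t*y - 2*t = 2*t^2 + t*(2*y - 3) + y - 2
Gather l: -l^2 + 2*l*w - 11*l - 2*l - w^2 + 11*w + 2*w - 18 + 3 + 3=-l^2 + l*(2*w - 13) - w^2 + 13*w - 12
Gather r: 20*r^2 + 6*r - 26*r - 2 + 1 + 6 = 20*r^2 - 20*r + 5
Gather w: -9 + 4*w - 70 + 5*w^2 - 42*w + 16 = 5*w^2 - 38*w - 63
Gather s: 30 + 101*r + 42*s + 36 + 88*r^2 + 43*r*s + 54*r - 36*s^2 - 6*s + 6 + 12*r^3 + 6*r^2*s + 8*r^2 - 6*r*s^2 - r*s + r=12*r^3 + 96*r^2 + 156*r + s^2*(-6*r - 36) + s*(6*r^2 + 42*r + 36) + 72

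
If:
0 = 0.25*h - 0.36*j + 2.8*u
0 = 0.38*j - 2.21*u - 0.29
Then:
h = 1.09894736842105 - 2.82526315789474*u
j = 5.81578947368421*u + 0.763157894736842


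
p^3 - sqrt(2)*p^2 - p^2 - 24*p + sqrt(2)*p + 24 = (p - 1)*(p - 4*sqrt(2))*(p + 3*sqrt(2))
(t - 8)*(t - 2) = t^2 - 10*t + 16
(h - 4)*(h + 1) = h^2 - 3*h - 4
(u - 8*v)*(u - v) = u^2 - 9*u*v + 8*v^2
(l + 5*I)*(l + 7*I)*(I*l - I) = I*l^3 - 12*l^2 - I*l^2 + 12*l - 35*I*l + 35*I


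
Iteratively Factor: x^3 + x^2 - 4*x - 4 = (x + 1)*(x^2 - 4) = (x + 1)*(x + 2)*(x - 2)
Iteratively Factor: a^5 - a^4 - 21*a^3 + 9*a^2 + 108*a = (a - 3)*(a^4 + 2*a^3 - 15*a^2 - 36*a) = (a - 4)*(a - 3)*(a^3 + 6*a^2 + 9*a) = (a - 4)*(a - 3)*(a + 3)*(a^2 + 3*a) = (a - 4)*(a - 3)*(a + 3)^2*(a)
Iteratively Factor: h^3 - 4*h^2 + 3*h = (h - 3)*(h^2 - h) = h*(h - 3)*(h - 1)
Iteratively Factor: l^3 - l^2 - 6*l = (l - 3)*(l^2 + 2*l) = l*(l - 3)*(l + 2)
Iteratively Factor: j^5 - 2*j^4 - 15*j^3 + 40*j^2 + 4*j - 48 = (j - 2)*(j^4 - 15*j^2 + 10*j + 24) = (j - 2)*(j + 1)*(j^3 - j^2 - 14*j + 24) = (j - 2)*(j + 1)*(j + 4)*(j^2 - 5*j + 6) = (j - 2)^2*(j + 1)*(j + 4)*(j - 3)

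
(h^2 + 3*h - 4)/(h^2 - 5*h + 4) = (h + 4)/(h - 4)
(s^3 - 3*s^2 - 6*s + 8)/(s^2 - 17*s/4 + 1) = 4*(s^2 + s - 2)/(4*s - 1)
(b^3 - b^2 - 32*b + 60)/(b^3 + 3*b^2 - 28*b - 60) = (b - 2)/(b + 2)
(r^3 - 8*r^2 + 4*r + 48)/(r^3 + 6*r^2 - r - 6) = (r^3 - 8*r^2 + 4*r + 48)/(r^3 + 6*r^2 - r - 6)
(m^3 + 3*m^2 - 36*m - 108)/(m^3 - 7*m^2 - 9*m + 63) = (m^2 - 36)/(m^2 - 10*m + 21)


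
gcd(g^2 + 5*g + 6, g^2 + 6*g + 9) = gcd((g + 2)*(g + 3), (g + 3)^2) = g + 3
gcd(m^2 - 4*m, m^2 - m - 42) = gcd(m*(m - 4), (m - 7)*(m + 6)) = 1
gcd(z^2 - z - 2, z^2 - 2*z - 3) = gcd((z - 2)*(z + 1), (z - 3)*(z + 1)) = z + 1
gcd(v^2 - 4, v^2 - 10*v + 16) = v - 2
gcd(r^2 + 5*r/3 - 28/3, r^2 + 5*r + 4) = r + 4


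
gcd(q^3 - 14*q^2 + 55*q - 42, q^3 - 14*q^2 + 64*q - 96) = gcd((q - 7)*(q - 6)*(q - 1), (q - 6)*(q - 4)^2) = q - 6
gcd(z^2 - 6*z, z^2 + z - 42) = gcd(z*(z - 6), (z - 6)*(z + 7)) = z - 6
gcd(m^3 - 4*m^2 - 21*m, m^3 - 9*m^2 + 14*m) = m^2 - 7*m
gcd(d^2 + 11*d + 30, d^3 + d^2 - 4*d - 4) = 1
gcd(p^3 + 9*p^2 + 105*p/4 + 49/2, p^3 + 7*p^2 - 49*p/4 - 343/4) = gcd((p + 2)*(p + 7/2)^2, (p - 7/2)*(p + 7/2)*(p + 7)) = p + 7/2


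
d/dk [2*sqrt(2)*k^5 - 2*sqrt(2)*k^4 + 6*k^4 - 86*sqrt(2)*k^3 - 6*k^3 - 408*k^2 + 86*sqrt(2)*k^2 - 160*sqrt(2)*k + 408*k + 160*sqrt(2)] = 10*sqrt(2)*k^4 - 8*sqrt(2)*k^3 + 24*k^3 - 258*sqrt(2)*k^2 - 18*k^2 - 816*k + 172*sqrt(2)*k - 160*sqrt(2) + 408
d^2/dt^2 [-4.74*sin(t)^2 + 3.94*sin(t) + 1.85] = 18.96*sin(t)^2 - 3.94*sin(t) - 9.48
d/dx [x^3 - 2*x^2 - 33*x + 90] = 3*x^2 - 4*x - 33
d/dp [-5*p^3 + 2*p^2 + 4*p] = -15*p^2 + 4*p + 4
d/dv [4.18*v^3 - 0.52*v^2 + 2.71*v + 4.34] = 12.54*v^2 - 1.04*v + 2.71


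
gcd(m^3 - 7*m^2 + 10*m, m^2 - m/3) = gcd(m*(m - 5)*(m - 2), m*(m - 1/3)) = m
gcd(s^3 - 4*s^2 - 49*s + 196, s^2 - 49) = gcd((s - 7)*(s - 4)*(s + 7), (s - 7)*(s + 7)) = s^2 - 49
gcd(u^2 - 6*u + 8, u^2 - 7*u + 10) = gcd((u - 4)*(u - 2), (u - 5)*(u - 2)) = u - 2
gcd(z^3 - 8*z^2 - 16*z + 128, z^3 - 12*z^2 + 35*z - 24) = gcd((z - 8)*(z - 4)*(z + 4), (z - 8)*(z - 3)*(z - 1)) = z - 8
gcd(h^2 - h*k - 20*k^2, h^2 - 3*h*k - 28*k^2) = h + 4*k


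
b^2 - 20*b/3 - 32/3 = (b - 8)*(b + 4/3)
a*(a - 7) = a^2 - 7*a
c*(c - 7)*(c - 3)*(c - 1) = c^4 - 11*c^3 + 31*c^2 - 21*c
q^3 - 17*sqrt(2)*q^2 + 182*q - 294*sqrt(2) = (q - 7*sqrt(2))^2*(q - 3*sqrt(2))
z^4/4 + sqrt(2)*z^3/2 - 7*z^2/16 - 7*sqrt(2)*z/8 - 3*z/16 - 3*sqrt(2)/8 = (z/2 + 1/2)*(z/2 + sqrt(2))*(z - 3/2)*(z + 1/2)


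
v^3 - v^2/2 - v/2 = v*(v - 1)*(v + 1/2)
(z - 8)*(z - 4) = z^2 - 12*z + 32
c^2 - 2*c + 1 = (c - 1)^2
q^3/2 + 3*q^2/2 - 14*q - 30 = (q/2 + 1)*(q - 5)*(q + 6)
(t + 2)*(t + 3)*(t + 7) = t^3 + 12*t^2 + 41*t + 42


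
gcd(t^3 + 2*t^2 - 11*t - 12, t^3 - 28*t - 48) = t + 4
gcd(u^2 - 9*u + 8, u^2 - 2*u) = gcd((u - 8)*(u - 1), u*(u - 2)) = 1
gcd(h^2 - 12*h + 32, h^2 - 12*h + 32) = h^2 - 12*h + 32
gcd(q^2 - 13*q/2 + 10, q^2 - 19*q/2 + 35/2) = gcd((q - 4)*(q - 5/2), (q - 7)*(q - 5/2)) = q - 5/2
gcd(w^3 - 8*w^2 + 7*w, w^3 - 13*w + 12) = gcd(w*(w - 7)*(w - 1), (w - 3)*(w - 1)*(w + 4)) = w - 1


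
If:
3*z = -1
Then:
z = -1/3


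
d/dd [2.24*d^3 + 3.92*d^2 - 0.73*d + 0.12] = 6.72*d^2 + 7.84*d - 0.73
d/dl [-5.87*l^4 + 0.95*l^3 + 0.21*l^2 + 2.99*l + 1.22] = -23.48*l^3 + 2.85*l^2 + 0.42*l + 2.99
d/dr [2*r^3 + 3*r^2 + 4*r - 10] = 6*r^2 + 6*r + 4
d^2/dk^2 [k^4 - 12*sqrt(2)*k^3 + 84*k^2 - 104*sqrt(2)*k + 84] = 12*k^2 - 72*sqrt(2)*k + 168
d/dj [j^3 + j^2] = j*(3*j + 2)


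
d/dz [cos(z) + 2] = -sin(z)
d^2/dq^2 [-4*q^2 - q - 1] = -8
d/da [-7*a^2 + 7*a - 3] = 7 - 14*a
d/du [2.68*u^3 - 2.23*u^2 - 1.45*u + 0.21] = 8.04*u^2 - 4.46*u - 1.45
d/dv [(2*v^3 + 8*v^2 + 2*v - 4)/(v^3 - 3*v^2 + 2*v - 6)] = 2*(-7*v^4 + 2*v^3 - v^2 - 60*v - 2)/(v^6 - 6*v^5 + 13*v^4 - 24*v^3 + 40*v^2 - 24*v + 36)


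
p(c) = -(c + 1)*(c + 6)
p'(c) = -2*c - 7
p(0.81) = -12.33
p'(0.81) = -8.62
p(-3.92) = 6.07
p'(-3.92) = 0.84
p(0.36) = -8.65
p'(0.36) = -7.72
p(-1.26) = 1.23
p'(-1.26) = -4.48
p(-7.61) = -10.64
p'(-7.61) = 8.22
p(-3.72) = 6.20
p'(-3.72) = 0.44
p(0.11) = -6.78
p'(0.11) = -7.22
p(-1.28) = 1.32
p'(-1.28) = -4.44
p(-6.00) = 0.00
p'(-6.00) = 5.00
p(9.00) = -150.00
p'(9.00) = -25.00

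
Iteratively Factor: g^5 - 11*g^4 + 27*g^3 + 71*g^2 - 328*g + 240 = (g + 3)*(g^4 - 14*g^3 + 69*g^2 - 136*g + 80) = (g - 4)*(g + 3)*(g^3 - 10*g^2 + 29*g - 20) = (g - 5)*(g - 4)*(g + 3)*(g^2 - 5*g + 4) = (g - 5)*(g - 4)*(g - 1)*(g + 3)*(g - 4)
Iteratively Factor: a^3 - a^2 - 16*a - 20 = (a + 2)*(a^2 - 3*a - 10) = (a - 5)*(a + 2)*(a + 2)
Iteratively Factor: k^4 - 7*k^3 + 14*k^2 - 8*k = (k)*(k^3 - 7*k^2 + 14*k - 8) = k*(k - 2)*(k^2 - 5*k + 4) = k*(k - 2)*(k - 1)*(k - 4)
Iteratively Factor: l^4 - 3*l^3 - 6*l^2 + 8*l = (l - 1)*(l^3 - 2*l^2 - 8*l) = (l - 4)*(l - 1)*(l^2 + 2*l) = (l - 4)*(l - 1)*(l + 2)*(l)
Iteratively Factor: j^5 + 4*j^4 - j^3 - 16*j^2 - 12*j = (j + 2)*(j^4 + 2*j^3 - 5*j^2 - 6*j) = (j + 2)*(j + 3)*(j^3 - j^2 - 2*j) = (j + 1)*(j + 2)*(j + 3)*(j^2 - 2*j) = j*(j + 1)*(j + 2)*(j + 3)*(j - 2)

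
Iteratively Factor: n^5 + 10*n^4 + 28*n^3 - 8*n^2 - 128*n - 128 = (n + 4)*(n^4 + 6*n^3 + 4*n^2 - 24*n - 32) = (n + 2)*(n + 4)*(n^3 + 4*n^2 - 4*n - 16) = (n + 2)^2*(n + 4)*(n^2 + 2*n - 8) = (n - 2)*(n + 2)^2*(n + 4)*(n + 4)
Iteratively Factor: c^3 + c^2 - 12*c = (c - 3)*(c^2 + 4*c) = (c - 3)*(c + 4)*(c)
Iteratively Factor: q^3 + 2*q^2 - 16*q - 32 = (q + 2)*(q^2 - 16) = (q + 2)*(q + 4)*(q - 4)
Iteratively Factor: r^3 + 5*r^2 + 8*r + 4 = (r + 1)*(r^2 + 4*r + 4) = (r + 1)*(r + 2)*(r + 2)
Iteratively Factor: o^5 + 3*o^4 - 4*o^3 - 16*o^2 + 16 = (o - 1)*(o^4 + 4*o^3 - 16*o - 16) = (o - 2)*(o - 1)*(o^3 + 6*o^2 + 12*o + 8) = (o - 2)*(o - 1)*(o + 2)*(o^2 + 4*o + 4) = (o - 2)*(o - 1)*(o + 2)^2*(o + 2)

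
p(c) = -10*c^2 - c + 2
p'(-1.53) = 29.60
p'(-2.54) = 49.80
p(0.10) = 1.80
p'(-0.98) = 18.60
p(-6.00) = -352.00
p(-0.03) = 2.02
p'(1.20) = -25.00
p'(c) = -20*c - 1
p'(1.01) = -21.20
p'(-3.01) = 59.20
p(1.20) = -13.60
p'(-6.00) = 119.00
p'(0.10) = -3.00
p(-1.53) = -19.88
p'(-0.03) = -0.40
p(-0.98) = -6.62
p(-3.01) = -85.59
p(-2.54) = -59.98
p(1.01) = -9.21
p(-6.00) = -352.00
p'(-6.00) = 119.00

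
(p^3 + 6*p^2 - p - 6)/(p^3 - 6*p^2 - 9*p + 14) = (p^2 + 7*p + 6)/(p^2 - 5*p - 14)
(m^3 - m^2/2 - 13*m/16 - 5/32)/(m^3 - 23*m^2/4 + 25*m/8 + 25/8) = (m + 1/4)/(m - 5)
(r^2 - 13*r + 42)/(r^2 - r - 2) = (-r^2 + 13*r - 42)/(-r^2 + r + 2)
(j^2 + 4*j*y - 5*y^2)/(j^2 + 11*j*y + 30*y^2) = (j - y)/(j + 6*y)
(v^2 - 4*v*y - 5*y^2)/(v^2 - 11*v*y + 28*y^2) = (v^2 - 4*v*y - 5*y^2)/(v^2 - 11*v*y + 28*y^2)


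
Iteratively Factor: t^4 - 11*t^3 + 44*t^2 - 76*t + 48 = (t - 4)*(t^3 - 7*t^2 + 16*t - 12) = (t - 4)*(t - 2)*(t^2 - 5*t + 6) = (t - 4)*(t - 3)*(t - 2)*(t - 2)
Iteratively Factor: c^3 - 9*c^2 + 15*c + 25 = (c - 5)*(c^2 - 4*c - 5) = (c - 5)^2*(c + 1)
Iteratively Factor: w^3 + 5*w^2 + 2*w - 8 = (w + 2)*(w^2 + 3*w - 4) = (w - 1)*(w + 2)*(w + 4)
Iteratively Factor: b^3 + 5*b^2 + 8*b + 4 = (b + 1)*(b^2 + 4*b + 4) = (b + 1)*(b + 2)*(b + 2)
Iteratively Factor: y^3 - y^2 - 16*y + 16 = (y - 4)*(y^2 + 3*y - 4) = (y - 4)*(y - 1)*(y + 4)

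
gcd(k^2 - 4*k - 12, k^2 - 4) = k + 2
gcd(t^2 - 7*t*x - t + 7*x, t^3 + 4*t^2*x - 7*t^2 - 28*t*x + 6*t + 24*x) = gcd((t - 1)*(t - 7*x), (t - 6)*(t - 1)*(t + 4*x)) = t - 1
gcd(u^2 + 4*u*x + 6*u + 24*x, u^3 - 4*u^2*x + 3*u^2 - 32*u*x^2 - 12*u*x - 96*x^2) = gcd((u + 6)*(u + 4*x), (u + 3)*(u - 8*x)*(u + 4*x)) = u + 4*x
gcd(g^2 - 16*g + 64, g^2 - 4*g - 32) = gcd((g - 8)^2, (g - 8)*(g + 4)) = g - 8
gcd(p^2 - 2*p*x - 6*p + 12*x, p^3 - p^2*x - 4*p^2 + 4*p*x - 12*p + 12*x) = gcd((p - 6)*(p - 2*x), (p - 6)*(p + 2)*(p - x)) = p - 6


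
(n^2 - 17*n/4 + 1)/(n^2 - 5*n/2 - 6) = (4*n - 1)/(2*(2*n + 3))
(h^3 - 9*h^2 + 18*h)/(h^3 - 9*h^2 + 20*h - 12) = h*(h - 3)/(h^2 - 3*h + 2)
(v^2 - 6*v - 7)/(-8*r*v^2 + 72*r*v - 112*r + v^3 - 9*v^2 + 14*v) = (-v - 1)/(8*r*v - 16*r - v^2 + 2*v)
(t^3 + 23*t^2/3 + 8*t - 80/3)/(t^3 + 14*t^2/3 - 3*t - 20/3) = (t + 4)/(t + 1)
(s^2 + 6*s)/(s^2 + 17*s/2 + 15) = 2*s/(2*s + 5)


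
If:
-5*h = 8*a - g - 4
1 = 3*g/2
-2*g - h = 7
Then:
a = 139/24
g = 2/3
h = -25/3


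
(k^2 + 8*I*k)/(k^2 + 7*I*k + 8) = k/(k - I)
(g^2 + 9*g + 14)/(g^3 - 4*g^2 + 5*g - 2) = (g^2 + 9*g + 14)/(g^3 - 4*g^2 + 5*g - 2)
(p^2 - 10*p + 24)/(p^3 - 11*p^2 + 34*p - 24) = 1/(p - 1)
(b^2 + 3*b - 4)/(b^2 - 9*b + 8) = (b + 4)/(b - 8)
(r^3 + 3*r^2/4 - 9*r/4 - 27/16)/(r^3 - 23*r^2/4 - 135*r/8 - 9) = (r - 3/2)/(r - 8)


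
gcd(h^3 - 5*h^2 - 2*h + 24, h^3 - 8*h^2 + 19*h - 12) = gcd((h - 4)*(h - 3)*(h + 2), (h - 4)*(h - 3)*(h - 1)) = h^2 - 7*h + 12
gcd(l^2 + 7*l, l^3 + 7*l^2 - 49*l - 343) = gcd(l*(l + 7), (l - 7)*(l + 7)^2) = l + 7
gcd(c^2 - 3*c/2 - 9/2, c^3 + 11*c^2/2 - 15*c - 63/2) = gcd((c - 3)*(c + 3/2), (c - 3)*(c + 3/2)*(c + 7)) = c^2 - 3*c/2 - 9/2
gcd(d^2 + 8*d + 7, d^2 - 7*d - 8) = d + 1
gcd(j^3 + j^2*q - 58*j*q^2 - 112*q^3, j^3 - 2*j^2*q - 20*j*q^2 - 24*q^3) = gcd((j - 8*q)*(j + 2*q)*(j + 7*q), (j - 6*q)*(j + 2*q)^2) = j + 2*q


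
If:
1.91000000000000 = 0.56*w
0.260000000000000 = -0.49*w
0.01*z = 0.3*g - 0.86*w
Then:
No Solution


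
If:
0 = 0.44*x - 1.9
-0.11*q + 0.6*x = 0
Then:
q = 23.55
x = 4.32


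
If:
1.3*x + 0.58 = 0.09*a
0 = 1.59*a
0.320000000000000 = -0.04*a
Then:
No Solution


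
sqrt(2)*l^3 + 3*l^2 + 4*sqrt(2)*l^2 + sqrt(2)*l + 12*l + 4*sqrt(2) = (l + 4)*(l + sqrt(2))*(sqrt(2)*l + 1)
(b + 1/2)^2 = b^2 + b + 1/4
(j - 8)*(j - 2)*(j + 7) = j^3 - 3*j^2 - 54*j + 112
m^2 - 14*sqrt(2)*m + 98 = (m - 7*sqrt(2))^2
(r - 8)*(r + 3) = r^2 - 5*r - 24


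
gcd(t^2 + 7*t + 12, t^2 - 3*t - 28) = t + 4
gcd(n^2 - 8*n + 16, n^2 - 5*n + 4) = n - 4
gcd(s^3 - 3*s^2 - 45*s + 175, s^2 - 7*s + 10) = s - 5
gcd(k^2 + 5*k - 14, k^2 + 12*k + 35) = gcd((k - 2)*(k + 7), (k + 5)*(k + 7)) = k + 7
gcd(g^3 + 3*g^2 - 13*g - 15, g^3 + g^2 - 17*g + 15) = g^2 + 2*g - 15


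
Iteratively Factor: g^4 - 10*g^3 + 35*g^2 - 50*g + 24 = (g - 2)*(g^3 - 8*g^2 + 19*g - 12) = (g - 3)*(g - 2)*(g^2 - 5*g + 4) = (g - 3)*(g - 2)*(g - 1)*(g - 4)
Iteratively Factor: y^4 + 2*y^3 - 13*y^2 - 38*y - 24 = (y + 3)*(y^3 - y^2 - 10*y - 8) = (y - 4)*(y + 3)*(y^2 + 3*y + 2) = (y - 4)*(y + 2)*(y + 3)*(y + 1)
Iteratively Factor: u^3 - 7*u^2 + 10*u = (u)*(u^2 - 7*u + 10) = u*(u - 5)*(u - 2)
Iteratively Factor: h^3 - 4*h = (h - 2)*(h^2 + 2*h) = (h - 2)*(h + 2)*(h)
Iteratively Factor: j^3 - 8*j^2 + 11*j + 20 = (j - 4)*(j^2 - 4*j - 5) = (j - 5)*(j - 4)*(j + 1)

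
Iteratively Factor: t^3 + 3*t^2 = (t)*(t^2 + 3*t) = t*(t + 3)*(t)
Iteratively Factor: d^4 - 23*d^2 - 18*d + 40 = (d + 2)*(d^3 - 2*d^2 - 19*d + 20) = (d - 5)*(d + 2)*(d^2 + 3*d - 4) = (d - 5)*(d + 2)*(d + 4)*(d - 1)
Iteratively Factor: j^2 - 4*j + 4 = (j - 2)*(j - 2)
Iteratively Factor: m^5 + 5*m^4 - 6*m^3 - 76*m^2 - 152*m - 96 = (m + 3)*(m^4 + 2*m^3 - 12*m^2 - 40*m - 32) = (m + 2)*(m + 3)*(m^3 - 12*m - 16) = (m + 2)^2*(m + 3)*(m^2 - 2*m - 8) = (m - 4)*(m + 2)^2*(m + 3)*(m + 2)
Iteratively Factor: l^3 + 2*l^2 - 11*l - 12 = (l + 1)*(l^2 + l - 12) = (l - 3)*(l + 1)*(l + 4)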